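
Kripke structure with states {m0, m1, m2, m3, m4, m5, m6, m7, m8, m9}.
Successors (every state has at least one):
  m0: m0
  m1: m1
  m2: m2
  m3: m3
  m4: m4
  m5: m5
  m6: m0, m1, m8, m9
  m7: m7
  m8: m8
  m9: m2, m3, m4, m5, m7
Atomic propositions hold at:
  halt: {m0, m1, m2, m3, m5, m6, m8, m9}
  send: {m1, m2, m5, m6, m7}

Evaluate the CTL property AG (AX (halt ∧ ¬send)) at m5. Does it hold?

No

Sat(¬send) = {m0, m3, m4, m8, m9}
Sat(halt ∧ ¬send) = {m0, m3, m8, m9}
Sat(AX (halt ∧ ¬send)) = {s : every successor in {m0, m3, m8, m9}} = {m0, m3, m8}
AG (AX (halt ∧ ¬send)): greatest fixpoint, start Z0 = {m0, m3, m8}, keep only states in Sat with every successor in Z. Already a fixed point.
Sat(AG (AX (halt ∧ ¬send))) = {m0, m3, m8}
m5 ∉ Sat(AG (AX (halt ∧ ¬send))) = {m0, m3, m8}, so the formula does not hold at m5.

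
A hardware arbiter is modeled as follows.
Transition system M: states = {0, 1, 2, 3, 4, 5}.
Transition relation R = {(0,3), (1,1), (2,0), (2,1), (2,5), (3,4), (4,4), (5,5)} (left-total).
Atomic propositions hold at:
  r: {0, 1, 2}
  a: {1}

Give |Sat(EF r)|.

EF r: least fixpoint, start Z0 = {0, 1, 2}, add states with some successor in Z. Already a fixed point.
Sat(EF r) = {0, 1, 2}
|Sat(EF r)| = |{0, 1, 2}| = 3.

3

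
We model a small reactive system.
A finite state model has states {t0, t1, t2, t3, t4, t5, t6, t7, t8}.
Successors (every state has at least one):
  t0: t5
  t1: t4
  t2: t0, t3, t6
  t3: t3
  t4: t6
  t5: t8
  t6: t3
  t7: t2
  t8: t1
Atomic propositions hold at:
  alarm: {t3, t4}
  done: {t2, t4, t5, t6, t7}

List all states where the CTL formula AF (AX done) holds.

Sat(AX done) = {s : every successor in {t2, t4, t5, t6, t7}} = {t0, t1, t4, t7}
AF (AX done): least fixpoint, start Z0 = {t0, t1, t4, t7}, add states with every successor in Z. Z1 = {t0, t1, t4, t7, t8}; Z2 = {t0, t1, t4, t5, t7, t8}; fixed.
Sat(AF (AX done)) = {t0, t1, t4, t5, t7, t8}

{t0, t1, t4, t5, t7, t8}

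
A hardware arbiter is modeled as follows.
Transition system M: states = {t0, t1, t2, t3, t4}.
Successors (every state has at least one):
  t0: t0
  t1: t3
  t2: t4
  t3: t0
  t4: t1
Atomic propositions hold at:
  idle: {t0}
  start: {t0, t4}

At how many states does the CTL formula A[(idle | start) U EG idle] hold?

1

Sat(idle | start) = {t0, t4}
EG idle: greatest fixpoint, start Z0 = {t0}, keep only states in Sat with some successor in Z. Already a fixed point.
Sat(EG idle) = {t0}
A[(idle | start) U EG idle]: least fixpoint, start Z0 = Sat(EG idle) = {t0}, add states in Sat(idle | start) with every successor in Z. Already a fixed point.
Sat(A[(idle | start) U EG idle]) = {t0}
|Sat(A[(idle | start) U EG idle])| = |{t0}| = 1.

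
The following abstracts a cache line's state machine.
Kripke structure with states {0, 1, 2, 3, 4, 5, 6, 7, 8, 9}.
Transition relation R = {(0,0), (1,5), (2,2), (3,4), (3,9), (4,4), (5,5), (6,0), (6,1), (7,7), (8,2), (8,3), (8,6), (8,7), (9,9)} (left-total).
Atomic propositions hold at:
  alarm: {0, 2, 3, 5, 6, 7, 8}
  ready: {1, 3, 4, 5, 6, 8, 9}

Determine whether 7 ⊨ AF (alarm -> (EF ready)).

EF ready: least fixpoint, start Z0 = {1, 3, 4, 5, 6, 8, 9}, add states with some successor in Z. Already a fixed point.
Sat(EF ready) = {1, 3, 4, 5, 6, 8, 9}
Sat(alarm -> (EF ready)) = {1, 3, 4, 5, 6, 8, 9}
AF (alarm -> (EF ready)): least fixpoint, start Z0 = {1, 3, 4, 5, 6, 8, 9}, add states with every successor in Z. Already a fixed point.
Sat(AF (alarm -> (EF ready))) = {1, 3, 4, 5, 6, 8, 9}
7 ∉ Sat(AF (alarm -> (EF ready))) = {1, 3, 4, 5, 6, 8, 9}, so the formula does not hold at 7.

No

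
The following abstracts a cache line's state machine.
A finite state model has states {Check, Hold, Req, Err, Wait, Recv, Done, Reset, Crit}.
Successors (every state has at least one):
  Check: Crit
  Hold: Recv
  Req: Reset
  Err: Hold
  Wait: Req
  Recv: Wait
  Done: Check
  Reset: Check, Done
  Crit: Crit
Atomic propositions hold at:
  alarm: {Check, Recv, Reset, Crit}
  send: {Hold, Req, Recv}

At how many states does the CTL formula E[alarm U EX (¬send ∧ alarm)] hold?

Sat(¬send) = {Check, Err, Wait, Done, Reset, Crit}
Sat(¬send ∧ alarm) = {Check, Reset, Crit}
Sat(EX (¬send ∧ alarm)) = {s : some successor in {Check, Reset, Crit}} = {Check, Req, Done, Reset, Crit}
E[alarm U EX (¬send ∧ alarm)]: least fixpoint, start Z0 = Sat(EX (¬send ∧ alarm)) = {Check, Req, Done, Reset, Crit}, add states in Sat(alarm) with some successor in Z. Already a fixed point.
Sat(E[alarm U EX (¬send ∧ alarm)]) = {Check, Req, Done, Reset, Crit}
|Sat(E[alarm U EX (¬send ∧ alarm)])| = |{Check, Req, Done, Reset, Crit}| = 5.

5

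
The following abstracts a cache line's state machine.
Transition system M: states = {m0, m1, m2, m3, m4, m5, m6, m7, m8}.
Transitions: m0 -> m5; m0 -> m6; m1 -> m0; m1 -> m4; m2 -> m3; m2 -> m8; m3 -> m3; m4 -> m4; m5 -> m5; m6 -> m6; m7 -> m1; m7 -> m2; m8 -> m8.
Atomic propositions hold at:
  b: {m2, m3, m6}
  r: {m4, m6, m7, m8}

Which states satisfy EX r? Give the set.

{m0, m1, m2, m4, m6, m8}

Sat(EX r) = {s : some successor in {m4, m6, m7, m8}} = {m0, m1, m2, m4, m6, m8}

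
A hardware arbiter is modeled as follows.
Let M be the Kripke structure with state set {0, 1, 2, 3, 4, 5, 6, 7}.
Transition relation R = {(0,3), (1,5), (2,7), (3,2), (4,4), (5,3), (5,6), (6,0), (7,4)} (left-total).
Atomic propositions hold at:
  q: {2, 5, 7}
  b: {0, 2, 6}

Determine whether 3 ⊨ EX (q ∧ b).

Yes

Sat(q ∧ b) = {2}
Sat(EX (q ∧ b)) = {s : some successor in {2}} = {3}
3 ∈ Sat(EX (q ∧ b)) = {3}, so the formula holds at 3.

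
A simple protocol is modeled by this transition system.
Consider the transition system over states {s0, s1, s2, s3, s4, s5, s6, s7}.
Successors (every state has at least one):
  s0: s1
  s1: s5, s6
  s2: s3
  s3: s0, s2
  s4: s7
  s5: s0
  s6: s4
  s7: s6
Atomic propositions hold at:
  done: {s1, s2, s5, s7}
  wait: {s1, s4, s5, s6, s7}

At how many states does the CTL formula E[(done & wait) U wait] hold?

Sat(done & wait) = {s1, s5, s7}
E[(done & wait) U wait]: least fixpoint, start Z0 = Sat(wait) = {s1, s4, s5, s6, s7}, add states in Sat(done & wait) with some successor in Z. Already a fixed point.
Sat(E[(done & wait) U wait]) = {s1, s4, s5, s6, s7}
|Sat(E[(done & wait) U wait])| = |{s1, s4, s5, s6, s7}| = 5.

5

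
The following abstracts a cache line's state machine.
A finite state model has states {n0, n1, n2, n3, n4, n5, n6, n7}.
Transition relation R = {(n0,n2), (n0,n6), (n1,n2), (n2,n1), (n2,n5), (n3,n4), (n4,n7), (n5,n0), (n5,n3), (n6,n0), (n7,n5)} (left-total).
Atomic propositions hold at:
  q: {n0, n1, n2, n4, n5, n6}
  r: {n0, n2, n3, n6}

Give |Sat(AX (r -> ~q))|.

4

Sat(~q) = {n3, n7}
Sat(r -> ~q) = {n1, n3, n4, n5, n7}
Sat(AX (r -> ~q)) = {s : every successor in {n1, n3, n4, n5, n7}} = {n2, n3, n4, n7}
|Sat(AX (r -> ~q))| = |{n2, n3, n4, n7}| = 4.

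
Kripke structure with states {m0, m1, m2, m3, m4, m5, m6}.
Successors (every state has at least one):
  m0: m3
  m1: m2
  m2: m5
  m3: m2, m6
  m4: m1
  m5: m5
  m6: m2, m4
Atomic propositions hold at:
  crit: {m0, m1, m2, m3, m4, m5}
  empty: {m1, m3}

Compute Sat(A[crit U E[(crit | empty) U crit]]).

Sat(crit | empty) = {m0, m1, m2, m3, m4, m5}
E[(crit | empty) U crit]: least fixpoint, start Z0 = Sat(crit) = {m0, m1, m2, m3, m4, m5}, add states in Sat(crit | empty) with some successor in Z. Already a fixed point.
Sat(E[(crit | empty) U crit]) = {m0, m1, m2, m3, m4, m5}
A[crit U E[(crit | empty) U crit]]: least fixpoint, start Z0 = Sat(E[(crit | empty) U crit]) = {m0, m1, m2, m3, m4, m5}, add states in Sat(crit) with every successor in Z. Already a fixed point.
Sat(A[crit U E[(crit | empty) U crit]]) = {m0, m1, m2, m3, m4, m5}

{m0, m1, m2, m3, m4, m5}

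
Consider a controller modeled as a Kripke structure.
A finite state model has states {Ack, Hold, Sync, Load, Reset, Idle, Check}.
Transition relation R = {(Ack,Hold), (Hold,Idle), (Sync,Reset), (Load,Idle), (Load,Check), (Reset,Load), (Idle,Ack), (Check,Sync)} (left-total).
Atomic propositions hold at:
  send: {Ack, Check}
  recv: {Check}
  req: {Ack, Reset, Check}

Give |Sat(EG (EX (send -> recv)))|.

4

Sat(send -> recv) = {Hold, Sync, Load, Reset, Idle, Check}
Sat(EX (send -> recv)) = {s : some successor in {Hold, Sync, Load, Reset, Idle, Check}} = {Ack, Hold, Sync, Load, Reset, Check}
EG (EX (send -> recv)): greatest fixpoint, start Z0 = {Ack, Hold, Sync, Load, Reset, Check}, keep only states in Sat with some successor in Z. Z1 = {Ack, Sync, Load, Reset, Check}; Z2 = {Sync, Load, Reset, Check}; fixed.
Sat(EG (EX (send -> recv))) = {Sync, Load, Reset, Check}
|Sat(EG (EX (send -> recv)))| = |{Sync, Load, Reset, Check}| = 4.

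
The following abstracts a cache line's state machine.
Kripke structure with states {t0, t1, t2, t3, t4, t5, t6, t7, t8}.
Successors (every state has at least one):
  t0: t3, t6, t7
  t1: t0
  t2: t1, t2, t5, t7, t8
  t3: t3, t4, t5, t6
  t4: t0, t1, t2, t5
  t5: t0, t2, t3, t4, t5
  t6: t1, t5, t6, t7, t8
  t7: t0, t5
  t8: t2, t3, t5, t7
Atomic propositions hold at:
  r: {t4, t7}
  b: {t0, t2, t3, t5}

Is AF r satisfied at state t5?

AF r: least fixpoint, start Z0 = {t4, t7}, add states with every successor in Z. Already a fixed point.
Sat(AF r) = {t4, t7}
t5 ∉ Sat(AF r) = {t4, t7}, so the formula does not hold at t5.

No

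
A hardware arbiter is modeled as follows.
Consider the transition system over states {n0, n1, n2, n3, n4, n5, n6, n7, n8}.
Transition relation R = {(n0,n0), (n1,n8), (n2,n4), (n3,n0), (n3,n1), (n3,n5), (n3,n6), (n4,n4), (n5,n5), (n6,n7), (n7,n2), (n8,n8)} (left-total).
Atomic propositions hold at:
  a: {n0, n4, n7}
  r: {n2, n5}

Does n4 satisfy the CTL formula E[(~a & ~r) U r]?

Sat(~a) = {n1, n2, n3, n5, n6, n8}
Sat(~r) = {n0, n1, n3, n4, n6, n7, n8}
Sat(~a & ~r) = {n1, n3, n6, n8}
E[(~a & ~r) U r]: least fixpoint, start Z0 = Sat(r) = {n2, n5}, add states in Sat(~a & ~r) with some successor in Z. Z1 = {n2, n3, n5}; fixed.
Sat(E[(~a & ~r) U r]) = {n2, n3, n5}
n4 ∉ Sat(E[(~a & ~r) U r]) = {n2, n3, n5}, so the formula does not hold at n4.

No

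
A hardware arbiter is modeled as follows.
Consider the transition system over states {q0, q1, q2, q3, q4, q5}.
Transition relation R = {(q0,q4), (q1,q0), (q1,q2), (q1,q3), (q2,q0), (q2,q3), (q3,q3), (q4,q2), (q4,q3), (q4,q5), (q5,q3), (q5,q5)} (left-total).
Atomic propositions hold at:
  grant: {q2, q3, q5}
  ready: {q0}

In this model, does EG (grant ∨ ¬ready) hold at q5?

Yes

Sat(¬ready) = {q1, q2, q3, q4, q5}
Sat(grant ∨ ¬ready) = {q1, q2, q3, q4, q5}
EG (grant ∨ ¬ready): greatest fixpoint, start Z0 = {q1, q2, q3, q4, q5}, keep only states in Sat with some successor in Z. Already a fixed point.
Sat(EG (grant ∨ ¬ready)) = {q1, q2, q3, q4, q5}
q5 ∈ Sat(EG (grant ∨ ¬ready)) = {q1, q2, q3, q4, q5}, so the formula holds at q5.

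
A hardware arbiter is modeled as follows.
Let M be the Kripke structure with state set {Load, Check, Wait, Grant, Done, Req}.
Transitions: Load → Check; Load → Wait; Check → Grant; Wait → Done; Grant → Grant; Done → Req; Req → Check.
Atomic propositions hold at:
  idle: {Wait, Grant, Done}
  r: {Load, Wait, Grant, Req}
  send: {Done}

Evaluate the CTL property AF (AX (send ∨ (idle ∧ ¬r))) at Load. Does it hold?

Sat(¬r) = {Check, Done}
Sat(idle ∧ ¬r) = {Done}
Sat(send ∨ (idle ∧ ¬r)) = {Done}
Sat(AX (send ∨ (idle ∧ ¬r))) = {s : every successor in {Done}} = {Wait}
AF (AX (send ∨ (idle ∧ ¬r))): least fixpoint, start Z0 = {Wait}, add states with every successor in Z. Already a fixed point.
Sat(AF (AX (send ∨ (idle ∧ ¬r)))) = {Wait}
Load ∉ Sat(AF (AX (send ∨ (idle ∧ ¬r)))) = {Wait}, so the formula does not hold at Load.

No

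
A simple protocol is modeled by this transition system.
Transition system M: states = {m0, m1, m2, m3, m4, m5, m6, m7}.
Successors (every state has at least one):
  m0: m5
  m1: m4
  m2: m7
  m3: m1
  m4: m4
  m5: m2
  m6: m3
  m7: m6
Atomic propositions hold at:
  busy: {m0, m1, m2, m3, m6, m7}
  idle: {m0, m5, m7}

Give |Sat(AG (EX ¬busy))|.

Sat(¬busy) = {m4, m5}
Sat(EX ¬busy) = {s : some successor in {m4, m5}} = {m0, m1, m4}
AG (EX ¬busy): greatest fixpoint, start Z0 = {m0, m1, m4}, keep only states in Sat with every successor in Z. Z1 = {m1, m4}; fixed.
Sat(AG (EX ¬busy)) = {m1, m4}
|Sat(AG (EX ¬busy))| = |{m1, m4}| = 2.

2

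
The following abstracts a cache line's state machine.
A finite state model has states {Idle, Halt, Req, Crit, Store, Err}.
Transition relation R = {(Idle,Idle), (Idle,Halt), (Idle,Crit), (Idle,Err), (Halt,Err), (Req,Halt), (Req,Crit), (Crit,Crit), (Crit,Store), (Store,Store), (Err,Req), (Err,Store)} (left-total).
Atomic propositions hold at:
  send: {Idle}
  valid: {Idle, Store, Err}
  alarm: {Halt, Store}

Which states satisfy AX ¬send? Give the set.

Sat(¬send) = {Halt, Req, Crit, Store, Err}
Sat(AX ¬send) = {s : every successor in {Halt, Req, Crit, Store, Err}} = {Halt, Req, Crit, Store, Err}

{Halt, Req, Crit, Store, Err}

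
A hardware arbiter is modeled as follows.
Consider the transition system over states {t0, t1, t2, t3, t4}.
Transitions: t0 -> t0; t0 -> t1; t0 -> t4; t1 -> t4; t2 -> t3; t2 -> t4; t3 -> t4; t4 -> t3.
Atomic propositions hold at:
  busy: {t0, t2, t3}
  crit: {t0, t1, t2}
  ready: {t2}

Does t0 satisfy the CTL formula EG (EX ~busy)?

Sat(~busy) = {t1, t4}
Sat(EX ~busy) = {s : some successor in {t1, t4}} = {t0, t1, t2, t3}
EG (EX ~busy): greatest fixpoint, start Z0 = {t0, t1, t2, t3}, keep only states in Sat with some successor in Z. Z1 = {t0, t2}; Z2 = {t0}; fixed.
Sat(EG (EX ~busy)) = {t0}
t0 ∈ Sat(EG (EX ~busy)) = {t0}, so the formula holds at t0.

Yes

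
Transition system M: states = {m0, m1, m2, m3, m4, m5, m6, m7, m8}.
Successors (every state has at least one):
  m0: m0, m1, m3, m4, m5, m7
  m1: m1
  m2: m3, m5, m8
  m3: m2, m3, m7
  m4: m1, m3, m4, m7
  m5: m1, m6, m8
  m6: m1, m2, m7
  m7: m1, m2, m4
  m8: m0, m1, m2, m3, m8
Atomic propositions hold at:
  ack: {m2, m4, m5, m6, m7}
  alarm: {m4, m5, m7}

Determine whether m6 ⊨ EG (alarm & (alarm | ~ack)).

Sat(~ack) = {m0, m1, m3, m8}
Sat(alarm | ~ack) = {m0, m1, m3, m4, m5, m7, m8}
Sat(alarm & (alarm | ~ack)) = {m4, m5, m7}
EG (alarm & (alarm | ~ack)): greatest fixpoint, start Z0 = {m4, m5, m7}, keep only states in Sat with some successor in Z. Z1 = {m4, m7}; fixed.
Sat(EG (alarm & (alarm | ~ack))) = {m4, m7}
m6 ∉ Sat(EG (alarm & (alarm | ~ack))) = {m4, m7}, so the formula does not hold at m6.

No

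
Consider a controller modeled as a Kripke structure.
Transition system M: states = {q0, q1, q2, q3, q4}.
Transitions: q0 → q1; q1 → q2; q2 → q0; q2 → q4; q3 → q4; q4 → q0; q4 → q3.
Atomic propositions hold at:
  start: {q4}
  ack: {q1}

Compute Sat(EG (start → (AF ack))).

{q0, q1, q2}

AF ack: least fixpoint, start Z0 = {q1}, add states with every successor in Z. Z1 = {q0, q1}; fixed.
Sat(AF ack) = {q0, q1}
Sat(start → (AF ack)) = {q0, q1, q2, q3}
EG (start → (AF ack)): greatest fixpoint, start Z0 = {q0, q1, q2, q3}, keep only states in Sat with some successor in Z. Z1 = {q0, q1, q2}; fixed.
Sat(EG (start → (AF ack))) = {q0, q1, q2}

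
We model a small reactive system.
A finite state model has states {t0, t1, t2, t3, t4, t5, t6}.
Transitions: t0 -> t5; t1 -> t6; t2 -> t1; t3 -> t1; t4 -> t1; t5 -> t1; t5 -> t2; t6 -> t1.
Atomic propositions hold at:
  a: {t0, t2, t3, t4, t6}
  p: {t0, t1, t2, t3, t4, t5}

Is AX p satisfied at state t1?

Sat(AX p) = {s : every successor in {t0, t1, t2, t3, t4, t5}} = {t0, t2, t3, t4, t5, t6}
t1 ∉ Sat(AX p) = {t0, t2, t3, t4, t5, t6}, so the formula does not hold at t1.

No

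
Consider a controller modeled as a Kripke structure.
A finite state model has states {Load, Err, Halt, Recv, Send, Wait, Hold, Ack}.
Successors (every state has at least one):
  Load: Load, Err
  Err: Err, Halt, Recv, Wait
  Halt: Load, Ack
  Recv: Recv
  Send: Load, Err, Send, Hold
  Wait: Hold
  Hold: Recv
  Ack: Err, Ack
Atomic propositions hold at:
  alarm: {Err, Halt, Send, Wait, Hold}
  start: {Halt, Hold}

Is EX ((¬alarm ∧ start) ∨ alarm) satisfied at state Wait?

Yes

Sat(¬alarm) = {Load, Recv, Ack}
Sat(¬alarm ∧ start) = ∅
Sat((¬alarm ∧ start) ∨ alarm) = {Err, Halt, Send, Wait, Hold}
Sat(EX ((¬alarm ∧ start) ∨ alarm)) = {s : some successor in {Err, Halt, Send, Wait, Hold}} = {Load, Err, Send, Wait, Ack}
Wait ∈ Sat(EX ((¬alarm ∧ start) ∨ alarm)) = {Load, Err, Send, Wait, Ack}, so the formula holds at Wait.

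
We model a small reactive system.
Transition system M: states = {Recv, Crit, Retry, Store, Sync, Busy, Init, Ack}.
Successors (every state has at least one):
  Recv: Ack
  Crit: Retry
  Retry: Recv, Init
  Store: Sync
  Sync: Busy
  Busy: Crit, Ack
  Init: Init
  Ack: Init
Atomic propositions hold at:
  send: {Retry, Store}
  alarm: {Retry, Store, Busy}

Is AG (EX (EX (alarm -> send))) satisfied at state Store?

No

Sat(alarm -> send) = {Recv, Crit, Retry, Store, Sync, Init, Ack}
Sat(EX (alarm -> send)) = {s : some successor in {Recv, Crit, Retry, Store, Sync, Init, Ack}} = {Recv, Crit, Retry, Store, Busy, Init, Ack}
Sat(EX (EX (alarm -> send))) = {s : some successor in {Recv, Crit, Retry, Store, Busy, Init, Ack}} = {Recv, Crit, Retry, Sync, Busy, Init, Ack}
AG (EX (EX (alarm -> send))): greatest fixpoint, start Z0 = {Recv, Crit, Retry, Sync, Busy, Init, Ack}, keep only states in Sat with every successor in Z. Already a fixed point.
Sat(AG (EX (EX (alarm -> send)))) = {Recv, Crit, Retry, Sync, Busy, Init, Ack}
Store ∉ Sat(AG (EX (EX (alarm -> send)))) = {Recv, Crit, Retry, Sync, Busy, Init, Ack}, so the formula does not hold at Store.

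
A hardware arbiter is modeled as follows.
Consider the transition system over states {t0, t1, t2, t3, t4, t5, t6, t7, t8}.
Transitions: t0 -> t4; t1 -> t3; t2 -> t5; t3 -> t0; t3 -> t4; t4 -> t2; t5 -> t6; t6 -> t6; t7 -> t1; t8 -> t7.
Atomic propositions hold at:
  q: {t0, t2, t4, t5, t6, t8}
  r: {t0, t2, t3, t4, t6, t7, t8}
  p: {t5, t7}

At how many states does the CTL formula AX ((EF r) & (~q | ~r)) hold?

EF r: least fixpoint, start Z0 = {t0, t2, t3, t4, t6, t7, t8}, add states with some successor in Z. Z1 = {t0, t1, t2, t3, t4, t5, t6, t7, t8}; fixed.
Sat(EF r) = {t0, t1, t2, t3, t4, t5, t6, t7, t8}
Sat(~q) = {t1, t3, t7}
Sat(~r) = {t1, t5}
Sat(~q | ~r) = {t1, t3, t5, t7}
Sat((EF r) & (~q | ~r)) = {t1, t3, t5, t7}
Sat(AX ((EF r) & (~q | ~r))) = {s : every successor in {t1, t3, t5, t7}} = {t1, t2, t7, t8}
|Sat(AX ((EF r) & (~q | ~r)))| = |{t1, t2, t7, t8}| = 4.

4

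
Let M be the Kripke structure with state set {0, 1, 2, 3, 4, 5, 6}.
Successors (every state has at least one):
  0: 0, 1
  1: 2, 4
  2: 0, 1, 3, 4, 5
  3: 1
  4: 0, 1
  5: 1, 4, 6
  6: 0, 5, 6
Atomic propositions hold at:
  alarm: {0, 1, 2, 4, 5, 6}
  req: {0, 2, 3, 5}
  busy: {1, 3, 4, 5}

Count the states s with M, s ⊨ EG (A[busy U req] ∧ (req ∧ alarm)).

2

A[busy U req]: least fixpoint, start Z0 = Sat(req) = {0, 2, 3, 5}, add states in Sat(busy) with every successor in Z. Already a fixed point.
Sat(A[busy U req]) = {0, 2, 3, 5}
Sat(req ∧ alarm) = {0, 2, 5}
Sat(A[busy U req] ∧ (req ∧ alarm)) = {0, 2, 5}
EG (A[busy U req] ∧ (req ∧ alarm)): greatest fixpoint, start Z0 = {0, 2, 5}, keep only states in Sat with some successor in Z. Z1 = {0, 2}; fixed.
Sat(EG (A[busy U req] ∧ (req ∧ alarm))) = {0, 2}
|Sat(EG (A[busy U req] ∧ (req ∧ alarm)))| = |{0, 2}| = 2.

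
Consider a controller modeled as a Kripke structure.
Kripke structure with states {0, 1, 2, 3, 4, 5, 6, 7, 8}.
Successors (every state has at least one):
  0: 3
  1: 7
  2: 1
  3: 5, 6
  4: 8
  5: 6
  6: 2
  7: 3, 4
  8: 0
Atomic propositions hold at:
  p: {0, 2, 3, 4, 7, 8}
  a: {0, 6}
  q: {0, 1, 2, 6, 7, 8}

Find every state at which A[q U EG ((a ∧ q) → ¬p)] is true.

{0, 1, 2, 3, 5, 6, 7, 8}

Sat(a ∧ q) = {0, 6}
Sat(¬p) = {1, 5, 6}
Sat((a ∧ q) → ¬p) = {1, 2, 3, 4, 5, 6, 7, 8}
EG ((a ∧ q) → ¬p): greatest fixpoint, start Z0 = {1, 2, 3, 4, 5, 6, 7, 8}, keep only states in Sat with some successor in Z. Z1 = {1, 2, 3, 4, 5, 6, 7}; Z2 = {1, 2, 3, 5, 6, 7}; fixed.
Sat(EG ((a ∧ q) → ¬p)) = {1, 2, 3, 5, 6, 7}
A[q U EG ((a ∧ q) → ¬p)]: least fixpoint, start Z0 = Sat(EG ((a ∧ q) → ¬p)) = {1, 2, 3, 5, 6, 7}, add states in Sat(q) with every successor in Z. Z1 = {0, 1, 2, 3, 5, 6, 7}; Z2 = {0, 1, 2, 3, 5, 6, 7, 8}; fixed.
Sat(A[q U EG ((a ∧ q) → ¬p)]) = {0, 1, 2, 3, 5, 6, 7, 8}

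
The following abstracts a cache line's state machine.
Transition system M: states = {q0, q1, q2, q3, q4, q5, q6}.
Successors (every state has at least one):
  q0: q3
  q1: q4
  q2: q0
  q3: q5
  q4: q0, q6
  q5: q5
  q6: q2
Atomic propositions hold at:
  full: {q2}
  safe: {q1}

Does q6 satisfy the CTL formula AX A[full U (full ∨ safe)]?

Sat(full ∨ safe) = {q1, q2}
A[full U (full ∨ safe)]: least fixpoint, start Z0 = Sat((full ∨ safe)) = {q1, q2}, add states in Sat(full) with every successor in Z. Already a fixed point.
Sat(A[full U (full ∨ safe)]) = {q1, q2}
Sat(AX A[full U (full ∨ safe)]) = {s : every successor in {q1, q2}} = {q6}
q6 ∈ Sat(AX A[full U (full ∨ safe)]) = {q6}, so the formula holds at q6.

Yes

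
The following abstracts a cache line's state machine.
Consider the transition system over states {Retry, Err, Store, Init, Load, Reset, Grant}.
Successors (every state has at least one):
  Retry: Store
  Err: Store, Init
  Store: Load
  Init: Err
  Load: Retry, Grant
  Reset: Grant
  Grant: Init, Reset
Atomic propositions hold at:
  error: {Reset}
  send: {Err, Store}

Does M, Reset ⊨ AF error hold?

Yes

AF error: least fixpoint, start Z0 = {Reset}, add states with every successor in Z. Already a fixed point.
Sat(AF error) = {Reset}
Reset ∈ Sat(AF error) = {Reset}, so the formula holds at Reset.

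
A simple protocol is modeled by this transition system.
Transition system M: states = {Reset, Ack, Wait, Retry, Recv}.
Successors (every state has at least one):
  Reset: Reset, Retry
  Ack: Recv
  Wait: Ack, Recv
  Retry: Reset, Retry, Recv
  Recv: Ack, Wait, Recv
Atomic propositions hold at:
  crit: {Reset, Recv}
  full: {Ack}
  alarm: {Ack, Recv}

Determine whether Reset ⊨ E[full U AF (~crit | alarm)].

No

Sat(~crit) = {Ack, Wait, Retry}
Sat(~crit | alarm) = {Ack, Wait, Retry, Recv}
AF (~crit | alarm): least fixpoint, start Z0 = {Ack, Wait, Retry, Recv}, add states with every successor in Z. Already a fixed point.
Sat(AF (~crit | alarm)) = {Ack, Wait, Retry, Recv}
E[full U AF (~crit | alarm)]: least fixpoint, start Z0 = Sat(AF (~crit | alarm)) = {Ack, Wait, Retry, Recv}, add states in Sat(full) with some successor in Z. Already a fixed point.
Sat(E[full U AF (~crit | alarm)]) = {Ack, Wait, Retry, Recv}
Reset ∉ Sat(E[full U AF (~crit | alarm)]) = {Ack, Wait, Retry, Recv}, so the formula does not hold at Reset.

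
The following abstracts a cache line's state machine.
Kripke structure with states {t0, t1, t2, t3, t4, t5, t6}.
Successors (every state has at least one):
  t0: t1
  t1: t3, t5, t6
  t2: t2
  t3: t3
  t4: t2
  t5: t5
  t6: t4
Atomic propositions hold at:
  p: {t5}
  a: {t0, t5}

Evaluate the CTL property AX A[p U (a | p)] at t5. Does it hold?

Sat(a | p) = {t0, t5}
A[p U (a | p)]: least fixpoint, start Z0 = Sat((a | p)) = {t0, t5}, add states in Sat(p) with every successor in Z. Already a fixed point.
Sat(A[p U (a | p)]) = {t0, t5}
Sat(AX A[p U (a | p)]) = {s : every successor in {t0, t5}} = {t5}
t5 ∈ Sat(AX A[p U (a | p)]) = {t5}, so the formula holds at t5.

Yes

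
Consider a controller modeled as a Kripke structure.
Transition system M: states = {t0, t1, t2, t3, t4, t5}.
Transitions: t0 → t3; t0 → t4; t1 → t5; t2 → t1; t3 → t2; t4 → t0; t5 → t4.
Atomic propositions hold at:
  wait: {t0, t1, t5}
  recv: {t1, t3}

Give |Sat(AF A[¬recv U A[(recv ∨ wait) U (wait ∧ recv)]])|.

3

Sat(¬recv) = {t0, t2, t4, t5}
Sat(recv ∨ wait) = {t0, t1, t3, t5}
Sat(wait ∧ recv) = {t1}
A[(recv ∨ wait) U (wait ∧ recv)]: least fixpoint, start Z0 = Sat((wait ∧ recv)) = {t1}, add states in Sat(recv ∨ wait) with every successor in Z. Already a fixed point.
Sat(A[(recv ∨ wait) U (wait ∧ recv)]) = {t1}
A[¬recv U A[(recv ∨ wait) U (wait ∧ recv)]]: least fixpoint, start Z0 = Sat(A[(recv ∨ wait) U (wait ∧ recv)]) = {t1}, add states in Sat(¬recv) with every successor in Z. Z1 = {t1, t2}; fixed.
Sat(A[¬recv U A[(recv ∨ wait) U (wait ∧ recv)]]) = {t1, t2}
AF A[¬recv U A[(recv ∨ wait) U (wait ∧ recv)]]: least fixpoint, start Z0 = {t1, t2}, add states with every successor in Z. Z1 = {t1, t2, t3}; fixed.
Sat(AF A[¬recv U A[(recv ∨ wait) U (wait ∧ recv)]]) = {t1, t2, t3}
|Sat(AF A[¬recv U A[(recv ∨ wait) U (wait ∧ recv)]])| = |{t1, t2, t3}| = 3.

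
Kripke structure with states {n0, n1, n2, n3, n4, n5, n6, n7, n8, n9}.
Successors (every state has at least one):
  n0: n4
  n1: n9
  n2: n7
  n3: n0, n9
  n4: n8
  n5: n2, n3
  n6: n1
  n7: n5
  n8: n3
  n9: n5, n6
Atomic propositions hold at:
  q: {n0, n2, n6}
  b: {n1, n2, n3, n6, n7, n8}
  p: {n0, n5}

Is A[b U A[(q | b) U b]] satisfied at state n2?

Sat(q | b) = {n0, n1, n2, n3, n6, n7, n8}
A[(q | b) U b]: least fixpoint, start Z0 = Sat(b) = {n1, n2, n3, n6, n7, n8}, add states in Sat(q | b) with every successor in Z. Already a fixed point.
Sat(A[(q | b) U b]) = {n1, n2, n3, n6, n7, n8}
A[b U A[(q | b) U b]]: least fixpoint, start Z0 = Sat(A[(q | b) U b]) = {n1, n2, n3, n6, n7, n8}, add states in Sat(b) with every successor in Z. Already a fixed point.
Sat(A[b U A[(q | b) U b]]) = {n1, n2, n3, n6, n7, n8}
n2 ∈ Sat(A[b U A[(q | b) U b]]) = {n1, n2, n3, n6, n7, n8}, so the formula holds at n2.

Yes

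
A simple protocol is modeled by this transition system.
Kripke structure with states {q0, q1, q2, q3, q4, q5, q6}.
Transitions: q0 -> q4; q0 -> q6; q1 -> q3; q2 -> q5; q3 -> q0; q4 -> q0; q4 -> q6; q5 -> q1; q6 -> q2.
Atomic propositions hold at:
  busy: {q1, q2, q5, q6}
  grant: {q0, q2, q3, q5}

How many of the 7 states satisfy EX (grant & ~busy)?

Sat(~busy) = {q0, q3, q4}
Sat(grant & ~busy) = {q0, q3}
Sat(EX (grant & ~busy)) = {s : some successor in {q0, q3}} = {q1, q3, q4}
|Sat(EX (grant & ~busy))| = |{q1, q3, q4}| = 3.

3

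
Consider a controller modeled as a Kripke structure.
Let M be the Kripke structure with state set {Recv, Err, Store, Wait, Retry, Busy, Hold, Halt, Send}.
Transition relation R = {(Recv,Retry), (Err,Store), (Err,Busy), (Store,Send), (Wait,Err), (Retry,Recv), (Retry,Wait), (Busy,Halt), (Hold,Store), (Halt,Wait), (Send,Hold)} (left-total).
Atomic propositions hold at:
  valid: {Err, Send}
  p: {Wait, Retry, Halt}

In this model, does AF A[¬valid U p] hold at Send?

Sat(¬valid) = {Recv, Store, Wait, Retry, Busy, Hold, Halt}
A[¬valid U p]: least fixpoint, start Z0 = Sat(p) = {Wait, Retry, Halt}, add states in Sat(¬valid) with every successor in Z. Z1 = {Recv, Wait, Retry, Busy, Halt}; fixed.
Sat(A[¬valid U p]) = {Recv, Wait, Retry, Busy, Halt}
AF A[¬valid U p]: least fixpoint, start Z0 = {Recv, Wait, Retry, Busy, Halt}, add states with every successor in Z. Already a fixed point.
Sat(AF A[¬valid U p]) = {Recv, Wait, Retry, Busy, Halt}
Send ∉ Sat(AF A[¬valid U p]) = {Recv, Wait, Retry, Busy, Halt}, so the formula does not hold at Send.

No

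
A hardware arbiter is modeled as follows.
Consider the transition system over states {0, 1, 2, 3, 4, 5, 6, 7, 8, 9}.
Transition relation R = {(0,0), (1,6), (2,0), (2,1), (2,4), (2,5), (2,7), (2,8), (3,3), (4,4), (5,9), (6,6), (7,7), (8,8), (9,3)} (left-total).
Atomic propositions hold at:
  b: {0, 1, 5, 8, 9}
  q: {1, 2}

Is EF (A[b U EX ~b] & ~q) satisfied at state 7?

Yes

Sat(~b) = {2, 3, 4, 6, 7}
Sat(EX ~b) = {s : some successor in {2, 3, 4, 6, 7}} = {1, 2, 3, 4, 6, 7, 9}
A[b U EX ~b]: least fixpoint, start Z0 = Sat(EX ~b) = {1, 2, 3, 4, 6, 7, 9}, add states in Sat(b) with every successor in Z. Z1 = {1, 2, 3, 4, 5, 6, 7, 9}; fixed.
Sat(A[b U EX ~b]) = {1, 2, 3, 4, 5, 6, 7, 9}
Sat(~q) = {0, 3, 4, 5, 6, 7, 8, 9}
Sat(A[b U EX ~b] & ~q) = {3, 4, 5, 6, 7, 9}
EF (A[b U EX ~b] & ~q): least fixpoint, start Z0 = {3, 4, 5, 6, 7, 9}, add states with some successor in Z. Z1 = {1, 2, 3, 4, 5, 6, 7, 9}; fixed.
Sat(EF (A[b U EX ~b] & ~q)) = {1, 2, 3, 4, 5, 6, 7, 9}
7 ∈ Sat(EF (A[b U EX ~b] & ~q)) = {1, 2, 3, 4, 5, 6, 7, 9}, so the formula holds at 7.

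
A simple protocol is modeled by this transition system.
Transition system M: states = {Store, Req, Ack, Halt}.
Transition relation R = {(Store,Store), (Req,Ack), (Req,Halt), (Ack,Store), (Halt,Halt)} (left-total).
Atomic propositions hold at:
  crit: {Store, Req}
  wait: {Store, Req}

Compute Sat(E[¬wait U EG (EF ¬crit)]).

Sat(¬wait) = {Ack, Halt}
Sat(¬crit) = {Ack, Halt}
EF ¬crit: least fixpoint, start Z0 = {Ack, Halt}, add states with some successor in Z. Z1 = {Req, Ack, Halt}; fixed.
Sat(EF ¬crit) = {Req, Ack, Halt}
EG (EF ¬crit): greatest fixpoint, start Z0 = {Req, Ack, Halt}, keep only states in Sat with some successor in Z. Z1 = {Req, Halt}; fixed.
Sat(EG (EF ¬crit)) = {Req, Halt}
E[¬wait U EG (EF ¬crit)]: least fixpoint, start Z0 = Sat(EG (EF ¬crit)) = {Req, Halt}, add states in Sat(¬wait) with some successor in Z. Already a fixed point.
Sat(E[¬wait U EG (EF ¬crit)]) = {Req, Halt}

{Req, Halt}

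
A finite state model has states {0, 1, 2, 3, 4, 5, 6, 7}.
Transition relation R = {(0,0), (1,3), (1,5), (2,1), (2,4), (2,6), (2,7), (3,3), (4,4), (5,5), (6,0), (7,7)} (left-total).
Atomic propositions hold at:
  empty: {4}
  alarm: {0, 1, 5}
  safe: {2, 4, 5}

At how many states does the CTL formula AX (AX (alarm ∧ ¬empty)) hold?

3

Sat(¬empty) = {0, 1, 2, 3, 5, 6, 7}
Sat(alarm ∧ ¬empty) = {0, 1, 5}
Sat(AX (alarm ∧ ¬empty)) = {s : every successor in {0, 1, 5}} = {0, 5, 6}
Sat(AX (AX (alarm ∧ ¬empty))) = {s : every successor in {0, 5, 6}} = {0, 5, 6}
|Sat(AX (AX (alarm ∧ ¬empty)))| = |{0, 5, 6}| = 3.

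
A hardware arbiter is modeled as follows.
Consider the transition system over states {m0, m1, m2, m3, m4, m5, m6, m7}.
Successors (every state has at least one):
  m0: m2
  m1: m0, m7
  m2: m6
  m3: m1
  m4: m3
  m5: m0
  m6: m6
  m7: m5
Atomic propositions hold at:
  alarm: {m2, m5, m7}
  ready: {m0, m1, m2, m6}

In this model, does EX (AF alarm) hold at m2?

No

AF alarm: least fixpoint, start Z0 = {m2, m5, m7}, add states with every successor in Z. Z1 = {m0, m2, m5, m7}; Z2 = {m0, m1, m2, m5, m7}; Z3 = {m0, m1, m2, m3, m5, m7}; Z4 = {m0, m1, m2, m3, m4, m5, m7}; fixed.
Sat(AF alarm) = {m0, m1, m2, m3, m4, m5, m7}
Sat(EX (AF alarm)) = {s : some successor in {m0, m1, m2, m3, m4, m5, m7}} = {m0, m1, m3, m4, m5, m7}
m2 ∉ Sat(EX (AF alarm)) = {m0, m1, m3, m4, m5, m7}, so the formula does not hold at m2.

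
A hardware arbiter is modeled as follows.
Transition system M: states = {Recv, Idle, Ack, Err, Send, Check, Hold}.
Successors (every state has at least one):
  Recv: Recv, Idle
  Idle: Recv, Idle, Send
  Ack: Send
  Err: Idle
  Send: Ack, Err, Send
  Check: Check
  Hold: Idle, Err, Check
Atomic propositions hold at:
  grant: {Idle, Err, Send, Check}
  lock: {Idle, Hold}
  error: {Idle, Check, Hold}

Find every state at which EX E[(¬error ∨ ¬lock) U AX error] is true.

Sat(¬error) = {Recv, Ack, Err, Send}
Sat(¬lock) = {Recv, Ack, Err, Send, Check}
Sat(¬error ∨ ¬lock) = {Recv, Ack, Err, Send, Check}
Sat(AX error) = {s : every successor in {Idle, Check, Hold}} = {Err, Check}
E[(¬error ∨ ¬lock) U AX error]: least fixpoint, start Z0 = Sat(AX error) = {Err, Check}, add states in Sat(¬error ∨ ¬lock) with some successor in Z. Z1 = {Err, Send, Check}; Z2 = {Ack, Err, Send, Check}; fixed.
Sat(E[(¬error ∨ ¬lock) U AX error]) = {Ack, Err, Send, Check}
Sat(EX E[(¬error ∨ ¬lock) U AX error]) = {s : some successor in {Ack, Err, Send, Check}} = {Idle, Ack, Send, Check, Hold}

{Idle, Ack, Send, Check, Hold}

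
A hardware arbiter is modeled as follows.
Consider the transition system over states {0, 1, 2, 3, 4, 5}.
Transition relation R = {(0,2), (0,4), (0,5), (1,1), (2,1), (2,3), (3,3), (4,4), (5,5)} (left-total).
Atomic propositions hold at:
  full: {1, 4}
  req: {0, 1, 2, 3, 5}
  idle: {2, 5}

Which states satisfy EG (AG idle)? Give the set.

AG idle: greatest fixpoint, start Z0 = {2, 5}, keep only states in Sat with every successor in Z. Z1 = {5}; fixed.
Sat(AG idle) = {5}
EG (AG idle): greatest fixpoint, start Z0 = {5}, keep only states in Sat with some successor in Z. Already a fixed point.
Sat(EG (AG idle)) = {5}

{5}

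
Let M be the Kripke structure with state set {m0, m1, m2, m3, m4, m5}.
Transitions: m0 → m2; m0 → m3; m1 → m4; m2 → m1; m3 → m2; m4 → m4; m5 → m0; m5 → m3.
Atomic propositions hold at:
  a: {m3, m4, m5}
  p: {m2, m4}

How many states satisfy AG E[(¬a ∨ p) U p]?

Sat(¬a) = {m0, m1, m2}
Sat(¬a ∨ p) = {m0, m1, m2, m4}
E[(¬a ∨ p) U p]: least fixpoint, start Z0 = Sat(p) = {m2, m4}, add states in Sat(¬a ∨ p) with some successor in Z. Z1 = {m0, m1, m2, m4}; fixed.
Sat(E[(¬a ∨ p) U p]) = {m0, m1, m2, m4}
AG E[(¬a ∨ p) U p]: greatest fixpoint, start Z0 = {m0, m1, m2, m4}, keep only states in Sat with every successor in Z. Z1 = {m1, m2, m4}; fixed.
Sat(AG E[(¬a ∨ p) U p]) = {m1, m2, m4}
|Sat(AG E[(¬a ∨ p) U p])| = |{m1, m2, m4}| = 3.

3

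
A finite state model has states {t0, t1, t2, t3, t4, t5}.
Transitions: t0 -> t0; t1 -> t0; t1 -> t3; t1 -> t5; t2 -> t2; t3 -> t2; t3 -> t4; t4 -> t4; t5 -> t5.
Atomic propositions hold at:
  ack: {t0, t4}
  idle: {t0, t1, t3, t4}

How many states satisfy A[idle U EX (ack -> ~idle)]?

Sat(~idle) = {t2, t5}
Sat(ack -> ~idle) = {t1, t2, t3, t5}
Sat(EX (ack -> ~idle)) = {s : some successor in {t1, t2, t3, t5}} = {t1, t2, t3, t5}
A[idle U EX (ack -> ~idle)]: least fixpoint, start Z0 = Sat(EX (ack -> ~idle)) = {t1, t2, t3, t5}, add states in Sat(idle) with every successor in Z. Already a fixed point.
Sat(A[idle U EX (ack -> ~idle)]) = {t1, t2, t3, t5}
|Sat(A[idle U EX (ack -> ~idle)])| = |{t1, t2, t3, t5}| = 4.

4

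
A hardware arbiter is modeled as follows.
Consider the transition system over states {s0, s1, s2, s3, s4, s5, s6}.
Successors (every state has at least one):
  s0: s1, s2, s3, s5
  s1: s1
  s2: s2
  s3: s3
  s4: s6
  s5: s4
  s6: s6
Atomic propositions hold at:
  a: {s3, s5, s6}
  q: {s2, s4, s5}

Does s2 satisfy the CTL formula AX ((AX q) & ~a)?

Sat(AX q) = {s : every successor in {s2, s4, s5}} = {s2, s5}
Sat(~a) = {s0, s1, s2, s4}
Sat((AX q) & ~a) = {s2}
Sat(AX ((AX q) & ~a)) = {s : every successor in {s2}} = {s2}
s2 ∈ Sat(AX ((AX q) & ~a)) = {s2}, so the formula holds at s2.

Yes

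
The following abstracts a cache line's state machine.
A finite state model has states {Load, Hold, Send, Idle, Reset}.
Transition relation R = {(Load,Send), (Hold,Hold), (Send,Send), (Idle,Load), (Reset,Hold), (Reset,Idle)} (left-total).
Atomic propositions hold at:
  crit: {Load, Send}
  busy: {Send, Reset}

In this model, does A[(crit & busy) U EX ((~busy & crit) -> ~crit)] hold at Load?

Sat(crit & busy) = {Send}
Sat(~busy) = {Load, Hold, Idle}
Sat(~busy & crit) = {Load}
Sat(~crit) = {Hold, Idle, Reset}
Sat((~busy & crit) -> ~crit) = {Hold, Send, Idle, Reset}
Sat(EX ((~busy & crit) -> ~crit)) = {s : some successor in {Hold, Send, Idle, Reset}} = {Load, Hold, Send, Reset}
A[(crit & busy) U EX ((~busy & crit) -> ~crit)]: least fixpoint, start Z0 = Sat(EX ((~busy & crit) -> ~crit)) = {Load, Hold, Send, Reset}, add states in Sat(crit & busy) with every successor in Z. Already a fixed point.
Sat(A[(crit & busy) U EX ((~busy & crit) -> ~crit)]) = {Load, Hold, Send, Reset}
Load ∈ Sat(A[(crit & busy) U EX ((~busy & crit) -> ~crit)]) = {Load, Hold, Send, Reset}, so the formula holds at Load.

Yes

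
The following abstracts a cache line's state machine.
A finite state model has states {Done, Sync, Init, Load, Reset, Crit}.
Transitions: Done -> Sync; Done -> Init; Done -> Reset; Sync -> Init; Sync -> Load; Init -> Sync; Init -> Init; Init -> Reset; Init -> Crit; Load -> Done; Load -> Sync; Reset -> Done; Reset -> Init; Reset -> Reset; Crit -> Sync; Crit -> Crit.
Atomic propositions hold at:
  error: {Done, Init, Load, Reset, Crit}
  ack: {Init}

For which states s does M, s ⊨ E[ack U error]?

E[ack U error]: least fixpoint, start Z0 = Sat(error) = {Done, Init, Load, Reset, Crit}, add states in Sat(ack) with some successor in Z. Already a fixed point.
Sat(E[ack U error]) = {Done, Init, Load, Reset, Crit}

{Done, Init, Load, Reset, Crit}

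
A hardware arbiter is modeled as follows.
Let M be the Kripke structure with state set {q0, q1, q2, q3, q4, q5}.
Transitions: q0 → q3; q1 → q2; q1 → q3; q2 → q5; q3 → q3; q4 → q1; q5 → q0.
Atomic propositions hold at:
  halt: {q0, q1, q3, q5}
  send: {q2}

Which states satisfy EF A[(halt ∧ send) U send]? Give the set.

{q1, q2, q4}

Sat(halt ∧ send) = ∅
A[(halt ∧ send) U send]: least fixpoint, start Z0 = Sat(send) = {q2}, add states in Sat(halt ∧ send) with every successor in Z. Already a fixed point.
Sat(A[(halt ∧ send) U send]) = {q2}
EF A[(halt ∧ send) U send]: least fixpoint, start Z0 = {q2}, add states with some successor in Z. Z1 = {q1, q2}; Z2 = {q1, q2, q4}; fixed.
Sat(EF A[(halt ∧ send) U send]) = {q1, q2, q4}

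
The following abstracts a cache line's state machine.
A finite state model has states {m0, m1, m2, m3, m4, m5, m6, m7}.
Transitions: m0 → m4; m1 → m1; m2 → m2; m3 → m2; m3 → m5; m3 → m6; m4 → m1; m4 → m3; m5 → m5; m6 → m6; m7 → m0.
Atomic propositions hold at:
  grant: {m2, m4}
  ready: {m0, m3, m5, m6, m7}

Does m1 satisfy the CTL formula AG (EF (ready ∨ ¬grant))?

Sat(¬grant) = {m0, m1, m3, m5, m6, m7}
Sat(ready ∨ ¬grant) = {m0, m1, m3, m5, m6, m7}
EF (ready ∨ ¬grant): least fixpoint, start Z0 = {m0, m1, m3, m5, m6, m7}, add states with some successor in Z. Z1 = {m0, m1, m3, m4, m5, m6, m7}; fixed.
Sat(EF (ready ∨ ¬grant)) = {m0, m1, m3, m4, m5, m6, m7}
AG (EF (ready ∨ ¬grant)): greatest fixpoint, start Z0 = {m0, m1, m3, m4, m5, m6, m7}, keep only states in Sat with every successor in Z. Z1 = {m0, m1, m4, m5, m6, m7}; Z2 = {m0, m1, m5, m6, m7}; Z3 = {m1, m5, m6, m7}; Z4 = {m1, m5, m6}; fixed.
Sat(AG (EF (ready ∨ ¬grant))) = {m1, m5, m6}
m1 ∈ Sat(AG (EF (ready ∨ ¬grant))) = {m1, m5, m6}, so the formula holds at m1.

Yes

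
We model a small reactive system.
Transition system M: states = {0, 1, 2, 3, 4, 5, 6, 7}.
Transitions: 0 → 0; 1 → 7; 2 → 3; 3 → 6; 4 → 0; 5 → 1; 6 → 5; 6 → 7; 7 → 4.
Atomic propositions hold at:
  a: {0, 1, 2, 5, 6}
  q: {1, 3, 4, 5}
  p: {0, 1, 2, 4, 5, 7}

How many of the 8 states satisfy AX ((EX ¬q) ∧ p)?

Sat(¬q) = {0, 2, 6, 7}
Sat(EX ¬q) = {s : some successor in {0, 2, 6, 7}} = {0, 1, 3, 4, 6}
Sat((EX ¬q) ∧ p) = {0, 1, 4}
Sat(AX ((EX ¬q) ∧ p)) = {s : every successor in {0, 1, 4}} = {0, 4, 5, 7}
|Sat(AX ((EX ¬q) ∧ p))| = |{0, 4, 5, 7}| = 4.

4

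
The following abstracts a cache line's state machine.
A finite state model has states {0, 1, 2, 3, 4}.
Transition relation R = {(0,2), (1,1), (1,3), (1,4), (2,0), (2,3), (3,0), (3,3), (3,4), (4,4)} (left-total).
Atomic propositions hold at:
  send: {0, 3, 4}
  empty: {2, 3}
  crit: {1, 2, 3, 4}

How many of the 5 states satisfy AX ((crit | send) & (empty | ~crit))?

Sat(crit | send) = {0, 1, 2, 3, 4}
Sat(~crit) = {0}
Sat(empty | ~crit) = {0, 2, 3}
Sat((crit | send) & (empty | ~crit)) = {0, 2, 3}
Sat(AX ((crit | send) & (empty | ~crit))) = {s : every successor in {0, 2, 3}} = {0, 2}
|Sat(AX ((crit | send) & (empty | ~crit)))| = |{0, 2}| = 2.

2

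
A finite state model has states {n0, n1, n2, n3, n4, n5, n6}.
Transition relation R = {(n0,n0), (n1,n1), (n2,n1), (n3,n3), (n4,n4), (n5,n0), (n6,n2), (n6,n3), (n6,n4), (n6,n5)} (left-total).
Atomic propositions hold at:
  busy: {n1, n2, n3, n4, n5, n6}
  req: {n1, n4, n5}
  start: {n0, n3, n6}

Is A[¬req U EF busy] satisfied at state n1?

Sat(¬req) = {n0, n2, n3, n6}
EF busy: least fixpoint, start Z0 = {n1, n2, n3, n4, n5, n6}, add states with some successor in Z. Already a fixed point.
Sat(EF busy) = {n1, n2, n3, n4, n5, n6}
A[¬req U EF busy]: least fixpoint, start Z0 = Sat(EF busy) = {n1, n2, n3, n4, n5, n6}, add states in Sat(¬req) with every successor in Z. Already a fixed point.
Sat(A[¬req U EF busy]) = {n1, n2, n3, n4, n5, n6}
n1 ∈ Sat(A[¬req U EF busy]) = {n1, n2, n3, n4, n5, n6}, so the formula holds at n1.

Yes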